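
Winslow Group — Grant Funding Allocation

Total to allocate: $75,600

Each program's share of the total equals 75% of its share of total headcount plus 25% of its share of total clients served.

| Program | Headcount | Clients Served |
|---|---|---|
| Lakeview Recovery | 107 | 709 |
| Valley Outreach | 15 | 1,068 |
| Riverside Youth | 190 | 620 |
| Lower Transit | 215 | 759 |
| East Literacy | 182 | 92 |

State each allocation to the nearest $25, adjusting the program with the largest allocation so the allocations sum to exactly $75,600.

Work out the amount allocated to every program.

Lakeview Recovery: $12,675; Valley Outreach: $7,425; Riverside Youth: $18,800; Lower Transit: $21,600; East Literacy: $15,100

Totals — headcount 709, clients served 3,248.
Blended shares (75% headcount + 25% clients served): Lakeview Recovery 0.1678; Valley Outreach 0.0981; Riverside Youth 0.2487; Lower Transit 0.2859; East Literacy 0.1996.
Raw shares: Lakeview Recovery 12,682.63; Valley Outreach 7,414.23; Riverside Youth 18,802.40; Lower Transit 21,610.53; East Literacy 15,090.21.
At nearest $25: Lakeview Recovery $12,675; Valley Outreach $7,425; Riverside Youth $18,800; Lower Transit $21,600; East Literacy $15,100. Sum = $75,600.
No rounding difference to absorb.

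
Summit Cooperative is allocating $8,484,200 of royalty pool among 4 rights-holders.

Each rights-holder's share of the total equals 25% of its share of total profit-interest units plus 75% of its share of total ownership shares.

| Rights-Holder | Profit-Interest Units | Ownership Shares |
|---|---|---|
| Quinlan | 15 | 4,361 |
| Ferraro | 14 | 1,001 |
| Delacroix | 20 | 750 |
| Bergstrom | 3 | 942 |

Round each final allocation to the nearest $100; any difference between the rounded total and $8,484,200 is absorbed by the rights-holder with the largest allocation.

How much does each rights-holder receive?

Quinlan: $4,545,800 · Ferraro: $1,474,000 · Delacroix: $1,492,300 · Bergstrom: $972,100

Profit-interest units total 52; ownership shares total 7,054.
Composite weights (25% profit-interest units + 75% ownership shares): Quinlan 0.5358; Ferraro 0.1737; Delacroix 0.1759; Bergstrom 0.1146.
Unrounded shares: Quinlan 4,545,736.60; Ferraro 1,474,016.65; Delacroix 1,492,335.46; Bergstrom 972,111.29.
Rounded to nearest $100: Quinlan $4,545,700; Ferraro $1,474,000; Delacroix $1,492,300; Bergstrom $972,100. Sum = $8,484,100.
Difference $8,484,200 − $8,484,100 = +$100 applied to largest allocation (Quinlan): Quinlan becomes $4,545,800.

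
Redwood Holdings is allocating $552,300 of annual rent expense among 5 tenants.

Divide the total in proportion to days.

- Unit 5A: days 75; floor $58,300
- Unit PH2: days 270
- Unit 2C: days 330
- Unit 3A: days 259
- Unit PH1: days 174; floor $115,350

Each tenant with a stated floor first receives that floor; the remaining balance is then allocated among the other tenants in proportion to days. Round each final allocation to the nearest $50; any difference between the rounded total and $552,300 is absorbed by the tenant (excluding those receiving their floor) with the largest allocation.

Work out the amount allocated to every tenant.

Guaranteed amounts: Unit 5A $58,300; Unit PH1 $115,350. Residual $378,650.
Residual split over remaining days 859: Unit PH2 119,016.88 → $119,000; Unit 2C 145,465.08 → $145,450; Unit 3A 114,168.04 → $114,150.
Rounding difference +$50 applied to Unit 2C → $145,500.

Unit 5A: $58,300 · Unit PH2: $119,000 · Unit 2C: $145,500 · Unit 3A: $114,150 · Unit PH1: $115,350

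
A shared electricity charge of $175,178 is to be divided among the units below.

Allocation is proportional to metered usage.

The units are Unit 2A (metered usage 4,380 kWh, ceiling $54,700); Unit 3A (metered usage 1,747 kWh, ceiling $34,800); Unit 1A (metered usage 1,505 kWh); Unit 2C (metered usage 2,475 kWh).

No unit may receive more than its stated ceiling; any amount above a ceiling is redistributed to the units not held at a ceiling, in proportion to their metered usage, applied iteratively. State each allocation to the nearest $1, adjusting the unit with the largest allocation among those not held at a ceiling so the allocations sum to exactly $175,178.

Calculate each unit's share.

Metered usage total: 10,107.
Proportional shares (ignoring caps): Unit 2A 75,915.67; Unit 3A 30,279.60; Unit 1A 26,085.18; Unit 2C 42,897.55.
Cap binds for Unit 2A ($54,700); remaining pool $120,478 reallocated over remaining metered usage 5,727.
Cap binds for Unit 3A ($34,800); remaining pool $85,678 reallocated over remaining metered usage 3,980.
Shares after redistribution: Unit 1A 32,398.34 → $32,398; Unit 2C 53,279.66 → $53,280.

Unit 2A: $54,700 | Unit 3A: $34,800 | Unit 1A: $32,398 | Unit 2C: $53,280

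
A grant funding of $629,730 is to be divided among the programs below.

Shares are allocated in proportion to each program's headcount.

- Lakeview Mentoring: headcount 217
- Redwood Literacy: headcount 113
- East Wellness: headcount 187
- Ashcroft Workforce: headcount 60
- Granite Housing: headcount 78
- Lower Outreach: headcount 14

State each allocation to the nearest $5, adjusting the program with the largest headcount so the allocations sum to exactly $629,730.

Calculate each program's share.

Total headcount = 217 + 113 + 187 + 60 + 78 + 14 = 669.
Raw shares: Lakeview Mentoring 204,262.20; Redwood Literacy 106,366.95; East Wellness 176,023.18; Ashcroft Workforce 56,478.03; Granite Housing 73,421.43; Lower Outreach 13,178.21.
After rounding ($5): Lakeview Mentoring $204,260; Redwood Literacy $106,365; East Wellness $176,025; Ashcroft Workforce $56,480; Granite Housing $73,420; Lower Outreach $13,180. Sum = $629,730.
No rounding difference to absorb.

Lakeview Mentoring: $204,260 · Redwood Literacy: $106,365 · East Wellness: $176,025 · Ashcroft Workforce: $56,480 · Granite Housing: $73,420 · Lower Outreach: $13,180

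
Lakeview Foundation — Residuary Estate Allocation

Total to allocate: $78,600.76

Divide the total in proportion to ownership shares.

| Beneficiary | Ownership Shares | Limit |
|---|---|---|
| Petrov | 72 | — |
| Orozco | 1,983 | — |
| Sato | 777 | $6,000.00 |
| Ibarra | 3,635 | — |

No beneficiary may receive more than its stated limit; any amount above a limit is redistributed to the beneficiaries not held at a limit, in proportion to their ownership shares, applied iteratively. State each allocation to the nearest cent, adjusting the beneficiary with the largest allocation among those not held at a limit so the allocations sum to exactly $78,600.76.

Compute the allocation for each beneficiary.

Petrov: $918.67 | Orozco: $25,301.81 | Sato: $6,000.00 | Ibarra: $46,380.28

Total ownership shares = 6,467.
Proportional shares (ignoring caps): Petrov 875.0974; Orozco 24,101.6402; Sato 9,443.7592; Ibarra 44,180.2633.
Cap binds for Sato ($6,000.00); remaining pool $72,600.76 reallocated over remaining ownership shares 5,690.
Remaining shares: Petrov 918.6739 → $918.67; Orozco 25,301.8114 → $25,301.81; Ibarra 46,380.2746 → $46,380.27.
Rounding difference +$0.01 applied to Ibarra → $46,380.28.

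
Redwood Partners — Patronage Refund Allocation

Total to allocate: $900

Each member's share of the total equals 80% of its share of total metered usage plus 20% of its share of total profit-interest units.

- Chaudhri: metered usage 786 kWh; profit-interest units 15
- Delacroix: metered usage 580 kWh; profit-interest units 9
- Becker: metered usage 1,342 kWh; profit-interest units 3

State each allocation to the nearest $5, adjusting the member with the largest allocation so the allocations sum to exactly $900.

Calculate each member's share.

Metered usage total 2,708; profit-interest units total 27.
Combined weights (80% metered usage + 20% profit-interest units): Chaudhri 0.3433; Delacroix 0.2380; Becker 0.4187.
Raw shares: Chaudhri 308.98; Delacroix 214.21; Becker 376.81.
After rounding ($5): Chaudhri $310; Delacroix $215; Becker $375. Sum = $900.
No rounding difference to absorb.

Chaudhri: $310 · Delacroix: $215 · Becker: $375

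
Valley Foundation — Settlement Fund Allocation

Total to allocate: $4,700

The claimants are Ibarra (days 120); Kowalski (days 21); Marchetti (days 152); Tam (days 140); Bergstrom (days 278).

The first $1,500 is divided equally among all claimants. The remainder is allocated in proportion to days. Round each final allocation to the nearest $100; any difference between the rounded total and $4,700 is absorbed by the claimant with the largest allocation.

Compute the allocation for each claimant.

$1,500 shared equally gives $300 per claimant.
Remainder $3,200 by days (total 711): Ibarra 540.08 → $500; Kowalski 94.51 → $100; Marchetti 684.11 → $700; Tam 630.10 → $600; Bergstrom 1,251.20 → $1,300.
Totals: Ibarra $300 + $500 = $800; Kowalski $300 + $100 = $400; Marchetti $300 + $700 = $1,000; Tam $300 + $600 = $900; Bergstrom $300 + $1,300 = $1,600.

Ibarra: $800; Kowalski: $400; Marchetti: $1,000; Tam: $900; Bergstrom: $1,600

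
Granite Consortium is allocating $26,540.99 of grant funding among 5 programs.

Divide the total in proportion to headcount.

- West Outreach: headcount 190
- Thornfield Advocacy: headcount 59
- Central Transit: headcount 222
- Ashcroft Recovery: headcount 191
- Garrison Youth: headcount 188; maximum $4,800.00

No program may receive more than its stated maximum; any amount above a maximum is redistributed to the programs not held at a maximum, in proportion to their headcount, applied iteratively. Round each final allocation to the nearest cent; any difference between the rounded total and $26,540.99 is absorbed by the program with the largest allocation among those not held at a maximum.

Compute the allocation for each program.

Combined headcount = 850.
Pro-rata shares before constraints: West Outreach 5,932.6919; Thornfield Advocacy 1,842.2570; Central Transit 6,931.8821; Ashcroft Recovery 5,963.9166; Garrison Youth 5,870.2425.
Cap binds for Garrison Youth ($4,800.00); remaining pool $21,740.99 reallocated over remaining headcount 662.
Shares after redistribution: West Outreach 6,239.8612 → $6,239.86; Thornfield Advocacy 1,937.6411 → $1,937.64; Central Transit 7,290.7852 → $7,290.79; Ashcroft Recovery 6,272.7026 → $6,272.70.

West Outreach: $6,239.86 | Thornfield Advocacy: $1,937.64 | Central Transit: $7,290.79 | Ashcroft Recovery: $6,272.70 | Garrison Youth: $4,800.00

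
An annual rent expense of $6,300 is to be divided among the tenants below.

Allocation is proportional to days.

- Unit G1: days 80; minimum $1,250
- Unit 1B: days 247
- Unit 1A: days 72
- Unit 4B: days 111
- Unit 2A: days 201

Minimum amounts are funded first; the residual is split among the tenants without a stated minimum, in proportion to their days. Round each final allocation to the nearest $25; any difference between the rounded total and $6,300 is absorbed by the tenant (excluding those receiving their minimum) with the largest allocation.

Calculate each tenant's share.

Unit G1: $1,250 · Unit 1B: $1,975 · Unit 1A: $575 · Unit 4B: $900 · Unit 2A: $1,600

Guaranteed amounts: Unit G1 $1,250. Residual $5,050.
Residual split over remaining days 631: Unit 1B 1,976.78 → $1,975; Unit 1A 576.23 → $575; Unit 4B 888.35 → $900; Unit 2A 1,608.64 → $1,600.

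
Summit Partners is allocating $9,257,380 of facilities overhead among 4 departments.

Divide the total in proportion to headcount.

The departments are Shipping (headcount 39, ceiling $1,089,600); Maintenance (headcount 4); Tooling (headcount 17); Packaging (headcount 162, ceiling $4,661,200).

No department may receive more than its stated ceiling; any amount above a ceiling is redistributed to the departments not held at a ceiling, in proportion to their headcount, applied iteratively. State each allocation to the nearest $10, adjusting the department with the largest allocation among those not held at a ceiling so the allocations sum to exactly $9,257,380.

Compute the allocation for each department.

Shipping: $1,089,600 | Maintenance: $667,920 | Tooling: $2,838,660 | Packaging: $4,661,200

Combined headcount = 222.
Proportional shares (ignoring caps): Shipping 1,626,296.49; Maintenance 166,799.64; Tooling 708,898.47; Packaging 6,755,385.41.
Cap binds for Shipping ($1,089,600), Packaging ($4,661,200); remaining pool $3,506,580 reallocated over remaining headcount 21.
Remaining shares: Maintenance 667,920.00 → $667,920; Tooling 2,838,660.00 → $2,838,660.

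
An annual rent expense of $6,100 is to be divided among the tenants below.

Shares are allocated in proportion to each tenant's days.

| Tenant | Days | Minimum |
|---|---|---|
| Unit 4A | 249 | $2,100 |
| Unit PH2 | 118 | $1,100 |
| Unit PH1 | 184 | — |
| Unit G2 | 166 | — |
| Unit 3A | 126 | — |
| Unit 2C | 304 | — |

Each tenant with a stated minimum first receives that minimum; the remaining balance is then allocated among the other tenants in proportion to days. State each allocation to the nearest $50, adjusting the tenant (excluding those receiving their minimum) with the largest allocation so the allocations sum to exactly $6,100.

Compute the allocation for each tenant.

Unit 4A: $2,100 | Unit PH2: $1,100 | Unit PH1: $700 | Unit G2: $600 | Unit 3A: $450 | Unit 2C: $1,150

Fund the minimums — Unit 4A $2,100; Unit PH2 $1,100. Balance $2,900.
Balance split over remaining days 780: Unit PH1 684.10 → $700; Unit G2 617.18 → $600; Unit 3A 468.46 → $450; Unit 2C 1,130.26 → $1,150.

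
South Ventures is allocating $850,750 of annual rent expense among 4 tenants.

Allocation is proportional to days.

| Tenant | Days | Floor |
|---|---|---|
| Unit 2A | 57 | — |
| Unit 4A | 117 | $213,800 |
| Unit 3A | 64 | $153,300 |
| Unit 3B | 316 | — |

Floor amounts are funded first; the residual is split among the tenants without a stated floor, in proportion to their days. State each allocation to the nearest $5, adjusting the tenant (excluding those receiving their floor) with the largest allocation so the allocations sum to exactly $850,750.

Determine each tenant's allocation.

Unit 2A: $73,910 | Unit 4A: $213,800 | Unit 3A: $153,300 | Unit 3B: $409,740

Guaranteed amounts: Unit 4A $213,800; Unit 3A $153,300. Remaining pool $483,650.
Remaining pool split over remaining days 373: Unit 2A 73,908.98 → $73,910; Unit 3B 409,741.02 → $409,740.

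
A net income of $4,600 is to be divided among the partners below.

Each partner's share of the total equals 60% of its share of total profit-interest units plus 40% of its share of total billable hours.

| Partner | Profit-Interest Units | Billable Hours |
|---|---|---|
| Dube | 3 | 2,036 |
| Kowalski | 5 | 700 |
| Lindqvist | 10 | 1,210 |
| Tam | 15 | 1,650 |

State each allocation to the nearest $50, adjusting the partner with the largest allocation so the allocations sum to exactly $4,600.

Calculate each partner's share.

Profit-interest units total 33; billable hours total 5,596.
Blended shares (60% profit-interest units + 40% billable hours): Dube 0.2001; Kowalski 0.1409; Lindqvist 0.2683; Tam 0.3907.
Unrounded shares: Dube 920.36; Kowalski 648.35; Lindqvist 1,234.22; Tam 1,797.08.
At nearest $50: Dube $900; Kowalski $650; Lindqvist $1,250; Tam $1,800. Sum = $4,600.
No rounding difference to absorb.

Dube: $900 · Kowalski: $650 · Lindqvist: $1,250 · Tam: $1,800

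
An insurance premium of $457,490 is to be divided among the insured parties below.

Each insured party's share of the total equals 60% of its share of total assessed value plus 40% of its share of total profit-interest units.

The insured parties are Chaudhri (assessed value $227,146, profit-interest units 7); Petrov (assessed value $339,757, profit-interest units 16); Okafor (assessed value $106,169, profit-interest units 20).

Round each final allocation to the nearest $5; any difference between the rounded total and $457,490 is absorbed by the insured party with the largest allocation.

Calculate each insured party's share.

Totals — assessed value 673,072, profit-interest units 43.
Combined weights (60% assessed value + 40% profit-interest units): Chaudhri 0.2676; Petrov 0.4517; Okafor 0.2807.
Proportional shares: Chaudhri 122,425.33; Petrov 206,652.13; Okafor 128,412.54.
At nearest $5: Chaudhri $122,425; Petrov $206,650; Okafor $128,415. Sum = $457,490.
Rounded total matches; no reconciliation needed.

Chaudhri: $122,425 · Petrov: $206,650 · Okafor: $128,415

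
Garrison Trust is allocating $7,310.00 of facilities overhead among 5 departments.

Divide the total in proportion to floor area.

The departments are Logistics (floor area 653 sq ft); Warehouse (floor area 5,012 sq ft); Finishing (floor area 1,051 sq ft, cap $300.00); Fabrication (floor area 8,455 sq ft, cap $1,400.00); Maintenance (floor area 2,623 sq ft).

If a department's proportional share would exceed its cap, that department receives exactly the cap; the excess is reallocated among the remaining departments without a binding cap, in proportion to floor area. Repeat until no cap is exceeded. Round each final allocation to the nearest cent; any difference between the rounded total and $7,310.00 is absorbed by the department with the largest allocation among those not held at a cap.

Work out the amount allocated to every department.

Logistics: $442.00 · Warehouse: $3,392.54 · Finishing: $300.00 · Fabrication: $1,400.00 · Maintenance: $1,775.46

Combined floor area = 17,794.
Proportional shares (ignoring caps): Logistics 268.2606; Warehouse 2,058.9929; Finishing 431.7641; Fabrication 3,473.4208; Maintenance 1,077.5615.
Cap binds for Finishing ($300.00), Fabrication ($1,400.00); balance $5,610.00 reallocated over remaining floor area 8,288.
Redistributed shares: Logistics 442.0041 → $442.00; Warehouse 3,392.5338 → $3,392.53; Maintenance 1,775.4621 → $1,775.46.
Rounding difference +$0.01 applied to Warehouse → $3,392.54.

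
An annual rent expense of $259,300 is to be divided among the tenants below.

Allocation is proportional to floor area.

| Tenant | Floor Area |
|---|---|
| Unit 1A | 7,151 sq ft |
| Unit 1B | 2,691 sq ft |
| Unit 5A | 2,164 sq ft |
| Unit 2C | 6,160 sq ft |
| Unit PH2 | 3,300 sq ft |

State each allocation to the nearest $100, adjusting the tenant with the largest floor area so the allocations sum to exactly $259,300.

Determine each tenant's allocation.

Unit 1A: $86,400 | Unit 1B: $32,500 | Unit 5A: $26,100 | Unit 2C: $74,400 | Unit PH2: $39,900

Combined floor area = 7,151 + 2,691 + 2,164 + 6,160 + 3,300 = 21,466.
Pro-rata amounts: Unit 1A 86,380.99; Unit 1B 32,506.12; Unit 5A 26,140.18; Unit 2C 74,410.14; Unit PH2 39,862.57.
Rounded to nearest $100: Unit 1A $86,400; Unit 1B $32,500; Unit 5A $26,100; Unit 2C $74,400; Unit PH2 $39,900. Sum = $259,300.
No rounding difference to absorb.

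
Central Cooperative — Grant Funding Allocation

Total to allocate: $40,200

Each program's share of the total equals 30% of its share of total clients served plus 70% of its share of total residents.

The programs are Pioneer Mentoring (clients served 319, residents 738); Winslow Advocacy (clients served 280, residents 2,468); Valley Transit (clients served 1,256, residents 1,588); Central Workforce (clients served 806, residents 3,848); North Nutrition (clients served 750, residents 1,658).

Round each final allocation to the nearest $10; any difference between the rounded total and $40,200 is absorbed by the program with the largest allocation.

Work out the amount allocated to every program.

Clients served total 3,411; residents total 10,300.
Blended shares (30% clients served + 70% residents): Pioneer Mentoring 0.0782; Winslow Advocacy 0.1924; Valley Transit 0.2184; Central Workforce 0.3324; North Nutrition 0.1786.
Pro-rata amounts: Pioneer Mentoring 3,144.11; Winslow Advocacy 7,732.65; Valley Transit 8,779.22; Central Workforce 13,362.60; North Nutrition 7,181.44.
Rounded to nearest $10: Pioneer Mentoring $3,140; Winslow Advocacy $7,730; Valley Transit $8,780; Central Workforce $13,360; North Nutrition $7,180. Sum = $40,190.
Difference $40,200 − $40,190 = +$10 applied to largest allocation (Central Workforce): Central Workforce becomes $13,370.

Pioneer Mentoring: $3,140; Winslow Advocacy: $7,730; Valley Transit: $8,780; Central Workforce: $13,370; North Nutrition: $7,180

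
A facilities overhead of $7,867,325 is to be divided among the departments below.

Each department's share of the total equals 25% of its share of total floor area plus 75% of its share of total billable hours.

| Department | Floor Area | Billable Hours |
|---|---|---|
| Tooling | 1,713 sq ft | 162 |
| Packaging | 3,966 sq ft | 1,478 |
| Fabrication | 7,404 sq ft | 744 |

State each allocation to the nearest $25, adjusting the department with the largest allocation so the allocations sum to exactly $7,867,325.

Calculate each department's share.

Tooling: $658,475 | Packaging: $4,254,350 | Fabrication: $2,954,500

Floor area total 13,083; billable hours total 2,384.
Blended shares (25% floor area + 75% billable hours): Tooling 0.0837; Packaging 0.5408; Fabrication 0.3755.
Proportional shares: Tooling 658,480.02; Packaging 4,254,336.26; Fabrication 2,954,508.72.
At nearest $25: Tooling $658,475; Packaging $4,254,325; Fabrication $2,954,500. Sum = $7,867,300.
Difference $7,867,325 − $7,867,300 = +$25 applied to largest allocation (Packaging): Packaging becomes $4,254,350.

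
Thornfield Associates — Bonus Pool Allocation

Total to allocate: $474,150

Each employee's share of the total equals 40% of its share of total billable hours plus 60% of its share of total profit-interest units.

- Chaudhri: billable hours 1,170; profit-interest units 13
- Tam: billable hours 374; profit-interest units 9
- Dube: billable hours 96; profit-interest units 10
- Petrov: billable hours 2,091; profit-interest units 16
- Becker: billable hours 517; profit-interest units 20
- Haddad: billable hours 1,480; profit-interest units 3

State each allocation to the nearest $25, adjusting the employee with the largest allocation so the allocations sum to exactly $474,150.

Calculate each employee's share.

Chaudhri: $90,825 | Tam: $48,450 | Dube: $43,250 | Petrov: $133,350 | Becker: $97,250 | Haddad: $61,025

Totals — billable hours 5,728, profit-interest units 71.
Blended shares (40% billable hours + 60% profit-interest units): Chaudhri 0.1916; Tam 0.1022; Dube 0.0912; Petrov 0.2812; Becker 0.2051; Haddad 0.1287.
Raw shares: Chaudhri 90,829.63; Tam 48,445.64; Dube 43,247.67; Petrov 133,345.59; Becker 97,256.43; Haddad 61,025.03.
After rounding ($25): Chaudhri $90,825; Tam $48,450; Dube $43,250; Petrov $133,350; Becker $97,250; Haddad $61,025. Sum = $474,150.
Rounded total matches; no reconciliation needed.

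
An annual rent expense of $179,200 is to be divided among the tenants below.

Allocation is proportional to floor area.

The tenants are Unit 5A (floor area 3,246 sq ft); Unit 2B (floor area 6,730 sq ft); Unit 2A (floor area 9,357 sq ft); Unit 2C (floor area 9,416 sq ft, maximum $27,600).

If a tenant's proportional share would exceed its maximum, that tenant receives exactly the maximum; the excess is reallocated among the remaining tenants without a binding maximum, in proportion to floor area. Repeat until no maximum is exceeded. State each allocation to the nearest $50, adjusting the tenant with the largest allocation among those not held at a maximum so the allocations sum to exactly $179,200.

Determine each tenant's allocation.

Unit 5A: $25,450 · Unit 2B: $52,750 · Unit 2A: $73,400 · Unit 2C: $27,600

Combined floor area = 28,749.
Unconstrained shares: Unit 5A 20,233.16; Unit 2B 41,949.84; Unit 2A 58,324.62; Unit 2C 58,692.38.
Capped: Unit 2C ($27,600); residual $151,600 reallocated over remaining floor area 19,333.
Redistributed shares: Unit 5A 25,453.56 → $25,450; Unit 2B 52,773.39 → $52,750; Unit 2A 73,373.05 → $73,350.
Rounding difference +$50 applied to Unit 2A → $73,400.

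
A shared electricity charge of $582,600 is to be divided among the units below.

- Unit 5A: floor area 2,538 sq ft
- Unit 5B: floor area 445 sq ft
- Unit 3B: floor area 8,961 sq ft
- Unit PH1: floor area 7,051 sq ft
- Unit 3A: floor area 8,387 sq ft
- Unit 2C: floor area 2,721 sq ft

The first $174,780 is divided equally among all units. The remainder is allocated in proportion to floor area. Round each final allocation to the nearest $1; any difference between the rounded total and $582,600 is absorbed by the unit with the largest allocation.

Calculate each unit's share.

Unit 5A: $63,514; Unit 5B: $35,159; Unit 3B: $150,528; Unit PH1: $124,653; Unit 3A: $142,753; Unit 2C: $65,993

First tranche $174,780 split equally: $29,130 each.
Remainder $407,820 by floor area (total 30,103): Unit 5A 34,383.52 → $34,384; Unit 5B 6,028.63 → $6,029; Unit 3B 121,399.03 → $121,399; Unit PH1 95,523.33 → $95,523; Unit 3A 113,622.77 → $113,623; Unit 2C 36,862.71 → $36,863.
Rounding difference −$1 on remainder applied to Unit 3B.
Totals: Unit 5A $29,130 + $34,384 = $63,514; Unit 5B $29,130 + $6,029 = $35,159; Unit 3B $29,130 + $121,398 = $150,528; Unit PH1 $29,130 + $95,523 = $124,653; Unit 3A $29,130 + $113,623 = $142,753; Unit 2C $29,130 + $36,863 = $65,993.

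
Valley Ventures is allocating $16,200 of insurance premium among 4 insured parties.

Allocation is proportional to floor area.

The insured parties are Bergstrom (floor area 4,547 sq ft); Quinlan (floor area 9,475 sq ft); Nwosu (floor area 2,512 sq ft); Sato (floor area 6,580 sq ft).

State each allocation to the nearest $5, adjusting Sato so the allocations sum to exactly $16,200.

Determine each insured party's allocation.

Total floor area = 23,114.
Unrounded shares: Bergstrom 4,547/23,114 × $16,200 = 3,186.87; Quinlan 9,475/23,114 × $16,200 = 6,640.78; Nwosu 2,512/23,114 × $16,200 = 1,760.60; Sato 6,580/23,114 × $16,200 = 4,611.75.
Rounded to nearest $5: Bergstrom $3,185; Quinlan $6,640; Nwosu $1,760; Sato $4,610. Sum = $16,195.
Difference $16,200 − $16,195 = +$5 applied to Sato: Sato becomes $4,615.

Bergstrom: $3,185 | Quinlan: $6,640 | Nwosu: $1,760 | Sato: $4,615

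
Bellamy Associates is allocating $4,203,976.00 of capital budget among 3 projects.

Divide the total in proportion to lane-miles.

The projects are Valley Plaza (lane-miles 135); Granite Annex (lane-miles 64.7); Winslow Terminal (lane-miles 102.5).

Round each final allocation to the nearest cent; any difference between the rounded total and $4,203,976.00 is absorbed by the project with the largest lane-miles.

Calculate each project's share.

Sum of lane-miles: 135 + 64.7 + 102.5 = 302.2.
Proportional shares: Valley Plaza 1,878,017.0748; Granite Annex 900,057.0721; Winslow Terminal 1,425,901.8531.
After rounding (cent): Valley Plaza $1,878,017.07; Granite Annex $900,057.07; Winslow Terminal $1,425,901.85. Sum = $4,203,975.99.
Difference $4,203,976.00 − $4,203,975.99 = +$0.01 applied to largest lane-miles (Valley Plaza): Valley Plaza becomes $1,878,017.08.

Valley Plaza: $1,878,017.08; Granite Annex: $900,057.07; Winslow Terminal: $1,425,901.85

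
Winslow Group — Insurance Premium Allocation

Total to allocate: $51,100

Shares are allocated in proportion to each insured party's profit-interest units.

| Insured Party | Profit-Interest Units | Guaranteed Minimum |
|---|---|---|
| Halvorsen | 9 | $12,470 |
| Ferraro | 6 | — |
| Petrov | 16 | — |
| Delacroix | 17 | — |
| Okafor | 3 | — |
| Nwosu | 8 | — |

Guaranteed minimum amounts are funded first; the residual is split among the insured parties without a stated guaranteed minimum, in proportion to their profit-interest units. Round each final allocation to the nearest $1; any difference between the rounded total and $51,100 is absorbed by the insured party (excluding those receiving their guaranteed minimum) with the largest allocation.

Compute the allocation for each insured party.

Halvorsen: $12,470; Ferraro: $4,636; Petrov: $12,362; Delacroix: $13,133; Okafor: $2,318; Nwosu: $6,181

Minimums first: Halvorsen $12,470. Residual $38,630.
Residual split over remaining profit-interest units 50: Ferraro 4,635.60 → $4,636; Petrov 12,361.60 → $12,362; Delacroix 13,134.20 → $13,134; Okafor 2,317.80 → $2,318; Nwosu 6,180.80 → $6,181.
Rounding difference −$1 applied to Delacroix → $13,133.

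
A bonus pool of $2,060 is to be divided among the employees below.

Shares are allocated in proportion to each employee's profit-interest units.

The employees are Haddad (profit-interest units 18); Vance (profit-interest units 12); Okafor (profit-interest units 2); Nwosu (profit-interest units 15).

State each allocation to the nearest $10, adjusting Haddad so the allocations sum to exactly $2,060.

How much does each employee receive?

Haddad: $780 · Vance: $530 · Okafor: $90 · Nwosu: $660

Sum of profit-interest units: 47.
Proportional shares: Haddad 18/47 × $2,060 = 788.94; Vance 12/47 × $2,060 = 525.96; Okafor 2/47 × $2,060 = 87.66; Nwosu 15/47 × $2,060 = 657.45.
At nearest $10: Haddad $790; Vance $530; Okafor $90; Nwosu $660. Sum = $2,070.
Difference $2,060 − $2,070 = −$10 applied to Haddad: Haddad becomes $780.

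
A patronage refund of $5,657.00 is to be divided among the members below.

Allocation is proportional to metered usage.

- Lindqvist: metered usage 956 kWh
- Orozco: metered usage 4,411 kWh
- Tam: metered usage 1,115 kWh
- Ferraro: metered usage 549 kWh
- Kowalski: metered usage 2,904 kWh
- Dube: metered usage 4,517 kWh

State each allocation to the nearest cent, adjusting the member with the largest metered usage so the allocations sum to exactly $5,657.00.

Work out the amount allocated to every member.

Sum of metered usage: 956 + 4,411 + 1,115 + 549 + 2,904 + 4,517 = 14,452.
Pro-rata amounts: Lindqvist 374.2106; Orozco 1,726.6141; Tam 436.4486; Ferraro 214.8971; Kowalski 1,136.7235; Dube 1,768.1061.
After rounding (cent): Lindqvist $374.21; Orozco $1,726.61; Tam $436.45; Ferraro $214.90; Kowalski $1,136.72; Dube $1,768.11. Sum = $5,657.00.
No rounding difference to absorb.

Lindqvist: $374.21 · Orozco: $1,726.61 · Tam: $436.45 · Ferraro: $214.90 · Kowalski: $1,136.72 · Dube: $1,768.11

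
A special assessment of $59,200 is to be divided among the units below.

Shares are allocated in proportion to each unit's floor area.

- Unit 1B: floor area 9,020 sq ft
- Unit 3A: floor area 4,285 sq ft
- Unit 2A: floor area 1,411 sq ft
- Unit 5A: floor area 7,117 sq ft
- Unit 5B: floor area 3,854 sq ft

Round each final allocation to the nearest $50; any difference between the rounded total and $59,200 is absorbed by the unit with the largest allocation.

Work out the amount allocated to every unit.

Total floor area = 25,687.
Raw shares: Unit 1B 9,020/25,687 × $59,200 = 20,788.10; Unit 3A 4,285/25,687 × $59,200 = 9,875.50; Unit 2A 1,411/25,687 × $59,200 = 3,251.89; Unit 5A 7,117/25,687 × $59,200 = 16,402.32; Unit 5B 3,854/25,687 × $59,200 = 8,882.19.
At nearest $50: Unit 1B $20,800; Unit 3A $9,900; Unit 2A $3,250; Unit 5A $16,400; Unit 5B $8,900. Sum = $59,250.
Difference $59,200 − $59,250 = −$50 applied to largest allocation (Unit 1B): Unit 1B becomes $20,750.

Unit 1B: $20,750 | Unit 3A: $9,900 | Unit 2A: $3,250 | Unit 5A: $16,400 | Unit 5B: $8,900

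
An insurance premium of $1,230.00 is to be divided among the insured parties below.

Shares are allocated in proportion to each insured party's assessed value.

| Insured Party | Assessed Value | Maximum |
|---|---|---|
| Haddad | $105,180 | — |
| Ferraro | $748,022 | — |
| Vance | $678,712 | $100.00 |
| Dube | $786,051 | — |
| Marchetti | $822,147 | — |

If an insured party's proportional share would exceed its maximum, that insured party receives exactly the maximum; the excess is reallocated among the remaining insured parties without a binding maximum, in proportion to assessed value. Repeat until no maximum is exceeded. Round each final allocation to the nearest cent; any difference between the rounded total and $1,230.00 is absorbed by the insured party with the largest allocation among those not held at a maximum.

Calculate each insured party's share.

Sum of assessed value: 3,140,112.
Pro-rata shares before constraints: Haddad 41.1996; Ferraro 293.0045; Vance 265.8554; Dube 307.9007; Marchetti 322.0397.
Cap binds for Vance ($100.00); balance $1,130.00 reallocated over remaining assessed value 2,461,400.
Shares after redistribution: Haddad 48.2869 → $48.29; Ferraro 343.4082 → $343.41; Dube 360.8668 → $360.87; Marchetti 377.4381 → $377.44.
Rounding difference −$0.01 applied to Marchetti → $377.43.

Haddad: $48.29 · Ferraro: $343.41 · Vance: $100.00 · Dube: $360.87 · Marchetti: $377.43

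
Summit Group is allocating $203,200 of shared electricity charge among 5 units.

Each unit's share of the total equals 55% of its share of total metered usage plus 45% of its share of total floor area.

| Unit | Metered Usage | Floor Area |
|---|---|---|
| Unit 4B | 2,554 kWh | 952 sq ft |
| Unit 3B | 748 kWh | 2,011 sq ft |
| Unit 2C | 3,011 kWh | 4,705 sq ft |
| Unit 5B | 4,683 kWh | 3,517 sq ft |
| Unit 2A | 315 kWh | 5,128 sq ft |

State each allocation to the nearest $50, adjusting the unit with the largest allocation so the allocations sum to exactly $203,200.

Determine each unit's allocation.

Unit 4B: $30,550 | Unit 3B: $18,650 | Unit 2C: $56,100 | Unit 5B: $66,050 | Unit 2A: $31,850

Totals — metered usage 11,311, floor area 16,313.
Blended shares (55% metered usage + 45% floor area): Unit 4B 0.1505; Unit 3B 0.0918; Unit 2C 0.2762; Unit 5B 0.3247; Unit 2A 0.1568.
Unrounded shares: Unit 4B 30,571.46; Unit 3B 18,663.07; Unit 2C 56,123.78; Unit 5B 65,985.07; Unit 2A 31,856.62.
After rounding ($50): Unit 4B $30,550; Unit 3B $18,650; Unit 2C $56,100; Unit 5B $66,000; Unit 2A $31,850. Sum = $203,150.
Difference $203,200 − $203,150 = +$50 applied to largest allocation (Unit 5B): Unit 5B becomes $66,050.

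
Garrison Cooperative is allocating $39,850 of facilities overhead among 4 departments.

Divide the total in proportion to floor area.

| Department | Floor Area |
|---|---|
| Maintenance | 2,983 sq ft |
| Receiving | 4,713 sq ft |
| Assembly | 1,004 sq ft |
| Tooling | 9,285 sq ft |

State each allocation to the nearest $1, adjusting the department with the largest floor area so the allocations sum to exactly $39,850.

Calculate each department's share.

Sum of floor area: 2,983 + 4,713 + 1,004 + 9,285 = 17,985.
Pro-rata amounts: Maintenance 6,609.54; Receiving 10,442.76; Assembly 2,224.60; Tooling 20,573.10.
Rounded to nearest $1: Maintenance $6,610; Receiving $10,443; Assembly $2,225; Tooling $20,573. Sum = $39,851.
Difference $39,850 − $39,851 = −$1 applied to largest floor area (Tooling): Tooling becomes $20,572.

Maintenance: $6,610 · Receiving: $10,443 · Assembly: $2,225 · Tooling: $20,572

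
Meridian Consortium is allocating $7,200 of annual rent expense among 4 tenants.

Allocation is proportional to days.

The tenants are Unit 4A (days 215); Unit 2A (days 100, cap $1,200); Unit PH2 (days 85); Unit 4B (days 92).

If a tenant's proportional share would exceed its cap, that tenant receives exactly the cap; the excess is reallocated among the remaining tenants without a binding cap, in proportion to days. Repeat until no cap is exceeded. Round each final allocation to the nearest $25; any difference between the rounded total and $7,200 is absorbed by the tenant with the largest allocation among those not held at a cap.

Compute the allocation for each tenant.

Sum of days: 492.
Proportional shares (ignoring caps): Unit 4A 3,146.34; Unit 2A 1,463.41; Unit PH2 1,243.90; Unit 4B 1,346.34.
Cap binds for Unit 2A ($1,200); remaining pool $6,000 reallocated over remaining days 392.
Redistributed shares: Unit 4A 3,290.82 → $3,300; Unit PH2 1,301.02 → $1,300; Unit 4B 1,408.16 → $1,400.

Unit 4A: $3,300 · Unit 2A: $1,200 · Unit PH2: $1,300 · Unit 4B: $1,400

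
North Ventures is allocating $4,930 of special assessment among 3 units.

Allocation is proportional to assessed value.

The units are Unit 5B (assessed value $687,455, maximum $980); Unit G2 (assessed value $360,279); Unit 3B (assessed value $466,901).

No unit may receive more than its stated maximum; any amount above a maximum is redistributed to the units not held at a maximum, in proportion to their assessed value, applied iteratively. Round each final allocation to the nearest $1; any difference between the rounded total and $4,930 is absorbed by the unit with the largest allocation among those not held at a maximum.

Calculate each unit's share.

Unit 5B: $980 | Unit G2: $1,720 | Unit 3B: $2,230

Sum of assessed value: 1,514,635.
Proportional shares (ignoring caps): Unit 5B 2,237.60; Unit G2 1,172.68; Unit 3B 1,519.72.
Capped: Unit 5B ($980); residual $3,950 reallocated over remaining assessed value 827,180.
Remaining shares: Unit G2 1,720.43 → $1,720; Unit 3B 2,229.57 → $2,230.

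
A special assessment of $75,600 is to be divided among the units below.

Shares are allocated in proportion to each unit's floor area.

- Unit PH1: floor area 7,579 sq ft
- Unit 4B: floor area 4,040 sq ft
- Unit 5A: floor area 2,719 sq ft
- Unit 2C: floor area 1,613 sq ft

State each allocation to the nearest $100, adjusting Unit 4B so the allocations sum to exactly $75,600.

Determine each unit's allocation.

Unit PH1: $35,900 | Unit 4B: $19,200 | Unit 5A: $12,900 | Unit 2C: $7,600

Sum of floor area: 15,951.
Raw shares: Unit PH1 7,579/15,951 × $75,600 = 35,920.78; Unit 4B 4,040/15,951 × $75,600 = 19,147.64; Unit 5A 2,719/15,951 × $75,600 = 12,886.74; Unit 2C 1,613/15,951 × $75,600 = 7,644.84.
After rounding ($100): Unit PH1 $35,900; Unit 4B $19,100; Unit 5A $12,900; Unit 2C $7,600. Sum = $75,500.
Difference $75,600 − $75,500 = +$100 applied to Unit 4B: Unit 4B becomes $19,200.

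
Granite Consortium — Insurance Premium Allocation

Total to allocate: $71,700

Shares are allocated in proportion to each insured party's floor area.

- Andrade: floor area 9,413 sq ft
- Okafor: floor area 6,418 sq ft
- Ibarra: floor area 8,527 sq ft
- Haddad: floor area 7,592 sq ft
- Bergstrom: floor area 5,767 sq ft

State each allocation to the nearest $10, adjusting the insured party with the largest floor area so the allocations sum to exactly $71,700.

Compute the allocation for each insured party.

Total floor area = 37,717.
Raw shares: Andrade 9,413/37,717 × $71,700 = 17,894.11; Okafor 6,418/37,717 × $71,700 = 12,200.62; Ibarra 8,527/37,717 × $71,700 = 16,209.82; Haddad 7,592/37,717 × $71,700 = 14,432.39; Bergstrom 5,767/37,717 × $71,700 = 10,963.06.
Rounded to nearest $10: Andrade $17,890; Okafor $12,200; Ibarra $16,210; Haddad $14,430; Bergstrom $10,960. Sum = $71,690.
Difference $71,700 − $71,690 = +$10 applied to largest floor area (Andrade): Andrade becomes $17,900.

Andrade: $17,900; Okafor: $12,200; Ibarra: $16,210; Haddad: $14,430; Bergstrom: $10,960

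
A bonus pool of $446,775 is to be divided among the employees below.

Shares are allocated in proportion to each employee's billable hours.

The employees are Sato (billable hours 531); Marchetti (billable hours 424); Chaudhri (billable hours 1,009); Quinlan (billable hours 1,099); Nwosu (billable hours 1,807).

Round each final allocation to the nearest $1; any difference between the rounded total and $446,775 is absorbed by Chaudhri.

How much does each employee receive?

Sato: $48,714 · Marchetti: $38,898 · Chaudhri: $92,565 · Quinlan: $100,823 · Nwosu: $165,775

Total billable hours = 4,870.
Raw shares: Sato 531/4,870 × $446,775 = 48,714.07; Marchetti 424/4,870 × $446,775 = 38,897.86; Chaudhri 1,009/4,870 × $446,775 = 92,565.91; Quinlan 1,099/4,870 × $446,775 = 100,822.53; Nwosu 1,807/4,870 × $446,775 = 165,774.63.
At nearest $1: Sato $48,714; Marchetti $38,898; Chaudhri $92,566; Quinlan $100,823; Nwosu $165,775. Sum = $446,776.
Difference $446,775 − $446,776 = −$1 applied to Chaudhri: Chaudhri becomes $92,565.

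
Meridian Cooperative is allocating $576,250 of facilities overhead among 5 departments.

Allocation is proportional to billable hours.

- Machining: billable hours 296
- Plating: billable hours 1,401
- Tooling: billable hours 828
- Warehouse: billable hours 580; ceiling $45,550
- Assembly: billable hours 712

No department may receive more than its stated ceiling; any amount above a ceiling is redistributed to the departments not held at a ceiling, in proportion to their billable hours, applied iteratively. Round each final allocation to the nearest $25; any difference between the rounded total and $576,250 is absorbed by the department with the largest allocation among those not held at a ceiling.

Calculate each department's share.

Total billable hours = 3,817.
Unconstrained shares: Machining 44,686.93; Plating 211,508.06; Tooling 125,002.62; Warehouse 87,562.22; Assembly 107,490.18.
Capped: Warehouse ($45,550); remaining pool $530,700 reallocated over remaining billable hours 3,237.
Redistributed shares: Machining 48,528.64 → $48,525; Plating 229,691.29 → $229,700; Tooling 135,749.03 → $135,750; Assembly 116,731.05 → $116,725.

Machining: $48,525; Plating: $229,700; Tooling: $135,750; Warehouse: $45,550; Assembly: $116,725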